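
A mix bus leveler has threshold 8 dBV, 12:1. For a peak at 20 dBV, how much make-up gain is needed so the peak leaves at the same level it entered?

The peak compresses to 8 + 12/12 = 9 dBV.
To reach 20 dBV requires 20 − 9 = 11 dB of make-up.

11 dB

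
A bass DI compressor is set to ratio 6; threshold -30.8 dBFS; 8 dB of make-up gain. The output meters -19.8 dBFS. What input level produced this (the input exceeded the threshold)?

-12.8 dBFS

Stripping the +8 dB make-up gives -27.8 dBFS at the gain stage.
The compressed level sits -27.8 − (-30.8) = 3 dB over threshold.
Undo the ratio: input overshoot = 3 × 6 = 18 dB, giving input = -12.8 dBFS.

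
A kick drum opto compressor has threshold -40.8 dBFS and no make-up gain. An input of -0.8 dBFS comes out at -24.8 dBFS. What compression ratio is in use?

2.5:1

Input overshoot = -0.8 − (-40.8) = 40 dB; output overshoot = -24.8 − (-40.8) = 16 dB.
Ratio = 40 / 16 = 2.5.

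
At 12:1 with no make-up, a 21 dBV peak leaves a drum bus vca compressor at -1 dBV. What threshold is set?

-3 dBV

Gain reduction = 21 − (-1) = 22 dB; output overshoot = GR / (R − 1) = 22 / 11 = 2 dB.
Threshold = output − output overshoot = -1 − 2 = -3 dBV.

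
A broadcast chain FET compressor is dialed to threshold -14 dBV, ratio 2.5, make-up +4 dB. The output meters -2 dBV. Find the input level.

6 dBV

Remove make-up: -2 − 4 = -6 dBV.
Post-compression overshoot = -6 − (-14) = 8 dB.
Before 2.5:1 compression the overshoot was 8 × 2.5 = 20 dB, so input = -14 + 20 = 6 dBV.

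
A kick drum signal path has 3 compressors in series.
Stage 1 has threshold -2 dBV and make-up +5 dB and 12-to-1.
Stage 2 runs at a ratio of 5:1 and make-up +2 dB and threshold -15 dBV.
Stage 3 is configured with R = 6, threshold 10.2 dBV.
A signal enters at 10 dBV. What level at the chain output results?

-9.2 dBV

Stage 1: 10 dBV is 12 dB over -2 dBV; at 12:1 that becomes 1 dB over, giving -1 dBV; +5 dB make-up → 4 dBV.
Stage 2: overshoot 19 dB → 19/5 = 3.8 dB → -11.2 dBV; +2 dB make-up → -9.2 dBV.
Stage 3: -9.2 dBV ≤ 10.2 dBV, so stage 3 doesn't engage; output -9.2 dBV.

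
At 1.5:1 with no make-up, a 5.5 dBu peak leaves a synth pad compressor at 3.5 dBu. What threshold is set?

-0.5 dBu

Input is 6 dB above T (since output overshoot × R = input overshoot: (3.5 − T)·1.5 = 5.5 − T gives T = -0.5 dBu).
Check: -0.5 + (5.5 − (-0.5))/1.5 = -0.5 + 4 = 3.5 dBu. ✓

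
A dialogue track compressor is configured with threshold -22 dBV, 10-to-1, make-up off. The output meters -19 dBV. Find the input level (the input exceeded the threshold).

8 dBV

That's 3 dB above the -22 dBV threshold.
Input overshoot = R × output overshoot = 30 dB → input = -22 + 30 = 8 dBV.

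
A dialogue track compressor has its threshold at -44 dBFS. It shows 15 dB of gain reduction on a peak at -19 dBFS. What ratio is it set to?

2.5:1

Input overshoot = -19 − (-44) = 25 dB.
Output overshoot = 25 − 15 = 10 dB.
Ratio = input overshoot / output overshoot = 25 / 10 = 2.5.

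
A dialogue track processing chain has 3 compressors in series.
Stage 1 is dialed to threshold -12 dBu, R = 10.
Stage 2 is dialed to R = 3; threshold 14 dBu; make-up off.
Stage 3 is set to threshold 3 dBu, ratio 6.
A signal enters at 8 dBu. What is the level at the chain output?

-10 dBu

Stage 1: 8 dBu is 20 dB over -12 dBu; at 10:1 that becomes 2 dB over, giving -10 dBu.
Stage 2: below threshold (-10 ≤ 14); passes unchanged; output -10 dBu.
Stage 3: below threshold (-10 ≤ 3); passes unchanged; output -10 dBu.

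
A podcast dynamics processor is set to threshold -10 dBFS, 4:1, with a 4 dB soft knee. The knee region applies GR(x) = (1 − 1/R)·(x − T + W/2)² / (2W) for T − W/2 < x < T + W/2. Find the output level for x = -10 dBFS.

x − T + W/2 = -10 − (-10) + 2 = 2.
GR = (1 − 1/4) × 2² / 8 = 0.75 × 4 / 8 = 0.375 dB.
Output = -10 − 0.375 = -10.375 dBFS.

-10.375 dBFS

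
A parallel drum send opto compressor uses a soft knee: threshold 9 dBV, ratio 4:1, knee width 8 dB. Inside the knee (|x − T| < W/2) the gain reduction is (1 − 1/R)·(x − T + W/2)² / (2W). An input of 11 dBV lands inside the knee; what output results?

x − T + W/2 = 11 − 9 + 4 = 6.
GR = (1 − 1/4) × 6² / 16 = 0.75 × 36 / 16 = 1.6875 dB.
Output = 11 − 1.6875 = 9.3125 dBV.

9.3125 dBV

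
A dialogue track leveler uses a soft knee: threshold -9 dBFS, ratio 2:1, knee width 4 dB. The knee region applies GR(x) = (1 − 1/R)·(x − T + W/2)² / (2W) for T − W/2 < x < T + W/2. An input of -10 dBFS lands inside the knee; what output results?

-10.0625 dBFS

x − T + W/2 = -10 − (-9) + 2 = 1.
GR = (1 − 1/2) × 1² / 8 = 0.5 × 1 / 8 = 0.0625 dB.
Output = -10 − 0.0625 = -10.0625 dBFS.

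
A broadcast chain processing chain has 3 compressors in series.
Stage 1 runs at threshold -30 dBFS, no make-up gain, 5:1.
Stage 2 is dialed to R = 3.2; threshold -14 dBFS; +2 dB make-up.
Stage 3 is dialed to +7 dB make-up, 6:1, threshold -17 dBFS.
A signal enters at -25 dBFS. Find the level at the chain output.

Stage 1: 5 dB above -30 dBFS, reduced 5:1 to 1 dB above → -29 dBFS.
Stage 2: below threshold (-29 ≤ -14); passes unchanged; make-up brings it to -27 dBFS.
Stage 3: -27 dBFS ≤ -17 dBFS, so stage 3 doesn't engage; make-up brings it to -20 dBFS.

-20 dBFS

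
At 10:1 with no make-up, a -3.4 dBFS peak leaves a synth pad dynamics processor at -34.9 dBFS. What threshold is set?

-38.4 dBFS

Input is 35 dB above T (since output overshoot × R = input overshoot: (-34.9 − T)·10 = -3.4 − T gives T = -38.4 dBFS).
Check: -38.4 + (-3.4 − (-38.4))/10 = -38.4 + 3.5 = -34.9 dBFS. ✓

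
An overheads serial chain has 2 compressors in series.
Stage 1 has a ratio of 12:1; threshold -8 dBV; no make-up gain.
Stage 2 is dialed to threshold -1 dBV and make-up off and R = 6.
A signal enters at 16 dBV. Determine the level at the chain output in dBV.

Stage 1: overshoot 24 dB → 24/12 = 2 dB → -6 dBV.
Stage 2: below threshold (-6 ≤ -1); passes unchanged; output -6 dBV.

-6 dBV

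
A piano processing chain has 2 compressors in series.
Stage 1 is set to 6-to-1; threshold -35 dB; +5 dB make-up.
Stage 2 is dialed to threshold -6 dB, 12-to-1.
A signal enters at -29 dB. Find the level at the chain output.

Stage 1: -29 dB is 6 dB over -35 dB; at 6:1 that becomes 1 dB over, giving -34 dB; +5 dB make-up → -29 dB.
Stage 2: -29 dB ≤ -6 dB, so stage 2 doesn't engage; output -29 dB.

-29 dB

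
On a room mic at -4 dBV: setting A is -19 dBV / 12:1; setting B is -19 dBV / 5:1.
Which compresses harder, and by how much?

A, by 1.75 dB

A: GR = 15 − 15/12 = 13.75 dB.
B: GR = 15 − 15/5 = 12 dB.
Difference: 1.75 dB in favour of A.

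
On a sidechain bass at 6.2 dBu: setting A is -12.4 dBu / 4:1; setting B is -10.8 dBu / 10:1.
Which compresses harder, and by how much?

B, by 1.35 dB

A: overshoot 18.6 dB → output overshoot 4.65 dB → GR 13.95 dB.
B: overshoot 17 dB → output overshoot 1.7 dB → GR 15.3 dB.
Difference: 1.35 dB in favour of B.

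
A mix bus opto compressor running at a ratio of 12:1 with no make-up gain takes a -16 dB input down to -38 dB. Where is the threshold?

Input is 24 dB above T (since output overshoot × R = input overshoot: (-38 − T)·12 = -16 − T gives T = -40 dB).
Check: -40 + (-16 − (-40))/12 = -40 + 2 = -38 dB. ✓

-40 dB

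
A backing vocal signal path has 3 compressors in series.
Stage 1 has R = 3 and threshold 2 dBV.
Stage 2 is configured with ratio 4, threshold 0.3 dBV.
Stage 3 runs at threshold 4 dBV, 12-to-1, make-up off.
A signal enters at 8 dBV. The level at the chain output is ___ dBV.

Stage 1: 8 dBV is 6 dB over 2 dBV; at 3:1 that becomes 2 dB over, giving 4 dBV.
Stage 2: 4 dBV is 3.7 dB over 0.3 dBV; at 4:1 that becomes 0.925 dB over, giving 1.225 dBV.
Stage 3: 1.225 dBV is at or below the 4 dBV threshold — no compression; output 1.225 dBV.

1.225 dBV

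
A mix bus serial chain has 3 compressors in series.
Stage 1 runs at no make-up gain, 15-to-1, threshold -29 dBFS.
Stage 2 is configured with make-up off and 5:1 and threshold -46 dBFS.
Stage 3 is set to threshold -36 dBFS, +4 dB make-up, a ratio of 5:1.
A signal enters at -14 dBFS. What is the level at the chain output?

-38.4 dBFS

Stage 1: 15 dB above -29 dBFS, reduced 15:1 to 1 dB above → -28 dBFS.
Stage 2: 18 dB above -46 dBFS, reduced 5:1 to 3.6 dB above → -42.4 dBFS.
Stage 3: -42.4 dBFS is at or below the -36 dBFS threshold — no compression; make-up brings it to -38.4 dBFS.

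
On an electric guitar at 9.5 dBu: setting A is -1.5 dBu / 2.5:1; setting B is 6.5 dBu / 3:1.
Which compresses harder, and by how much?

A: overshoot 11 dB → output overshoot 4.4 dB → GR 6.6 dB.
B: overshoot 3 dB → output overshoot 1 dB → GR 2 dB.
Difference: 4.6 dB in favour of A.

A, by 4.6 dB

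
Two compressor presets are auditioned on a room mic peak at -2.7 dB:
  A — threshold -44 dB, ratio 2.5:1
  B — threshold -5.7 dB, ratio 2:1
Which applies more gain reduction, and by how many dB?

A: 41.3 dB over, compressed to 16.52 dB over, so 24.78 dB of GR.
B: 3 dB over, compressed to 1.5 dB over, so 1.5 dB of GR.
A reduces 23.28 dB more.

A, by 23.28 dB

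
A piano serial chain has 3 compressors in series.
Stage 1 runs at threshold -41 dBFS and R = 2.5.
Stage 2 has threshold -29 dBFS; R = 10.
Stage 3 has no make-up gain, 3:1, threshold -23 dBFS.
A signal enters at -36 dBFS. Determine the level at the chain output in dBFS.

-39 dBFS

Stage 1: 5 dB above -41 dBFS, reduced 2.5:1 to 2 dB above → -39 dBFS.
Stage 2: -39 dBFS ≤ -29 dBFS, so stage 2 doesn't engage; output -39 dBFS.
Stage 3: below threshold (-39 ≤ -23); passes unchanged; output -39 dBFS.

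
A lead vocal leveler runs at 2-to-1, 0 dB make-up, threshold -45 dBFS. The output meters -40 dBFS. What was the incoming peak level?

-35 dBFS

That's 5 dB above the -45 dBFS threshold.
Input overshoot = R × output overshoot = 10 dB → input = -45 + 10 = -35 dBFS.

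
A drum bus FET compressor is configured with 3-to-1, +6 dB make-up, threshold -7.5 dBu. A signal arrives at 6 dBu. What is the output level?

Overshoot: 6 − (-7.5) = 13.5 dB.
The 13.5 dB excess becomes 4.5 dB after 3:1 reduction.
Output = -7.5 + 4.5 = -3 dBu; make-up adds 6 dB, giving 3 dBu.

3 dBu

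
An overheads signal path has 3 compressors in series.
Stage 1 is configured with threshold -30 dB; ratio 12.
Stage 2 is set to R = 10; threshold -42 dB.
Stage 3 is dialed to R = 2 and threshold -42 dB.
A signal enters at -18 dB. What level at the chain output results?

-41.35 dB

Stage 1: overshoot 12 dB → 12/12 = 1 dB → -29 dB.
Stage 2: -29 dB is 13 dB over -42 dB; at 10:1 that becomes 1.3 dB over, giving -40.7 dB.
Stage 3: overshoot 1.3 dB → 1.3/2 = 0.65 dB → -41.35 dB.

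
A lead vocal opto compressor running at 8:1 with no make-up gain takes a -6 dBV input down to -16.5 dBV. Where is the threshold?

Let T be the threshold. Output overshoot = (input overshoot)/R, so -16.5 − T = (-6 − T)/8.
8·(-16.5 − T) = -6 − T → 7·T = -132 − (-6) = -126.
T = -126/7 = -18 dBV.

-18 dBV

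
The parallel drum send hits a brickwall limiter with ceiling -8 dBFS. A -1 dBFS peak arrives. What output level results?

-8 dBFS

The limiter clamps the peak to its -8 dBFS ceiling.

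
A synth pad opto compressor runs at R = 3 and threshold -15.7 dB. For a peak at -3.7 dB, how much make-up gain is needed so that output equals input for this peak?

8 dB

Overshoot 12 dB → 12/3 = 4 dB after compression, so the compressed level is -15.7 + 4 = -11.7 dB.
Make-up = target − compressed = -3.7 − (-11.7) = 8 dB.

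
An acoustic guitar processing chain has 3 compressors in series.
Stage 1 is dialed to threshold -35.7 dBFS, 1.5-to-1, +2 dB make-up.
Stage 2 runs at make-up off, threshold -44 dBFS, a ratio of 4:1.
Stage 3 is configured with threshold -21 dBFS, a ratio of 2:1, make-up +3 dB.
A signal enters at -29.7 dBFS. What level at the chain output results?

-37.425 dBFS

Stage 1: 6 dB above -35.7 dBFS, reduced 1.5:1 to 4 dB above → -31.7 dBFS; +2 dB make-up → -29.7 dBFS.
Stage 2: overshoot 14.3 dB → 14.3/4 = 3.575 dB → -40.425 dBFS.
Stage 3: -40.425 dBFS is at or below the -21 dBFS threshold — no compression; make-up brings it to -37.425 dBFS.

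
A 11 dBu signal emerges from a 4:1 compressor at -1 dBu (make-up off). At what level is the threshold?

-5 dBu

Gain reduction = 11 − (-1) = 12 dB; output overshoot = GR / (R − 1) = 12 / 3 = 4 dB.
Threshold = output − output overshoot = -1 − 4 = -5 dBu.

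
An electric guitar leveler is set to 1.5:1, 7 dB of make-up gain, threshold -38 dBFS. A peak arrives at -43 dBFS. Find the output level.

-43 dBFS is 5 dB below the -38 dBFS threshold, so no gain reduction is applied.
Make-up gain adds 7 dB: -43 + 7 = -36 dBFS.

-36 dBFS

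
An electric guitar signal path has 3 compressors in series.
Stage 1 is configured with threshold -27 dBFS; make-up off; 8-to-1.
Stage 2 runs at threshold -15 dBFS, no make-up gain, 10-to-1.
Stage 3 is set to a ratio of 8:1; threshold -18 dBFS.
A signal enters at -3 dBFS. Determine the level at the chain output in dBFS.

-24 dBFS

Stage 1: overshoot 24 dB → 24/8 = 3 dB → -24 dBFS.
Stage 2: -24 dBFS is at or below the -15 dBFS threshold — no compression; output -24 dBFS.
Stage 3: -24 dBFS ≤ -18 dBFS, so stage 3 doesn't engage; output -24 dBFS.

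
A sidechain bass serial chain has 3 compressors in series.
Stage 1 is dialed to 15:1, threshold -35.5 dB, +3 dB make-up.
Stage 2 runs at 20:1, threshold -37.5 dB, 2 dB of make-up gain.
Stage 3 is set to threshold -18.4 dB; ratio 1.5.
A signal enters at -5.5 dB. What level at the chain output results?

-35.15 dB

Stage 1: overshoot 30 dB → 30/15 = 2 dB → -33.5 dB; +3 dB make-up → -30.5 dB.
Stage 2: overshoot 7 dB → 7/20 = 0.35 dB → -37.15 dB; +2 dB make-up → -35.15 dB.
Stage 3: -35.15 dB ≤ -18.4 dB, so stage 3 doesn't engage; output -35.15 dB.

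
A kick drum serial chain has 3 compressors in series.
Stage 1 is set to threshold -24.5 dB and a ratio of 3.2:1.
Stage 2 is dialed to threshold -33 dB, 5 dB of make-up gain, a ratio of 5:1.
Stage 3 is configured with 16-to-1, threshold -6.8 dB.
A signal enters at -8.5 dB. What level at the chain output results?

Stage 1: -8.5 dB is 16 dB over -24.5 dB; at 3.2:1 that becomes 5 dB over, giving -19.5 dB.
Stage 2: 13.5 dB above -33 dB, reduced 5:1 to 2.7 dB above → -30.3 dB; +5 dB make-up → -25.3 dB.
Stage 3: below threshold (-25.3 ≤ -6.8); passes unchanged; output -25.3 dB.

-25.3 dB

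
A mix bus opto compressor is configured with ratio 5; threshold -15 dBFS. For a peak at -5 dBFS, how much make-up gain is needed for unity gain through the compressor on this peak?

8 dB

Overshoot 10 dB → 10/5 = 2 dB after compression, so the compressed level is -15 + 2 = -13 dBFS.
Make-up = target − compressed = -5 − (-13) = 8 dB.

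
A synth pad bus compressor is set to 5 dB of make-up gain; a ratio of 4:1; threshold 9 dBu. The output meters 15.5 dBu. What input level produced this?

Before make-up, the level was 15.5 − 5 = 10.5 dBu.
That's 1.5 dB above the 9 dBu threshold.
Before 4:1 compression the overshoot was 1.5 × 4 = 6 dB, so input = 9 + 6 = 15 dBu.

15 dBu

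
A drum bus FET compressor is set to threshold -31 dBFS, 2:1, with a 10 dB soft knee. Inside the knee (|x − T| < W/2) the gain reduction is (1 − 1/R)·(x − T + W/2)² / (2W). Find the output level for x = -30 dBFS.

-30.9 dBFS

x − T + W/2 = -30 − (-31) + 5 = 6.
GR = (1 − 1/2) × 6² / 20 = 0.5 × 36 / 20 = 0.9 dB.
Output = -30 − 0.9 = -30.9 dBFS.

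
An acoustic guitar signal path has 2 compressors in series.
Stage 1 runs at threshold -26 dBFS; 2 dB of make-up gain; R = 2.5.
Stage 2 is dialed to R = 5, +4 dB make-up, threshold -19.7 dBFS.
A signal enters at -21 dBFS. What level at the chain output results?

Stage 1: 5 dB above -26 dBFS, reduced 2.5:1 to 2 dB above → -24 dBFS; +2 dB make-up → -22 dBFS.
Stage 2: -22 dBFS is at or below the -19.7 dBFS threshold — no compression; make-up brings it to -18 dBFS.

-18 dBFS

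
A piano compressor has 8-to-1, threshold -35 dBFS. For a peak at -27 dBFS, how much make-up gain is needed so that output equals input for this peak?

7 dB

The peak compresses to -35 + 8/8 = -34 dBFS.
To reach -27 dBFS requires -27 − (-34) = 7 dB of make-up.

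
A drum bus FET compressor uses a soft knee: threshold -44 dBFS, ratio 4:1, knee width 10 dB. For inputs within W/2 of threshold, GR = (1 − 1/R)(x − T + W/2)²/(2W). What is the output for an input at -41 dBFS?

x − T + W/2 = -41 − (-44) + 5 = 8.
GR = (1 − 1/4) × 8² / 20 = 0.75 × 64 / 20 = 2.4 dB.
Output = -41 − 2.4 = -43.4 dBFS.

-43.4 dBFS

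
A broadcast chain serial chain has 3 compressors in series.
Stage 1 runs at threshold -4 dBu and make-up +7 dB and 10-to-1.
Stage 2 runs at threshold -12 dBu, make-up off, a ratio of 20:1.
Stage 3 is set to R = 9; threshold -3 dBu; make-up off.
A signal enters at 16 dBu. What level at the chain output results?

-11.15 dBu

Stage 1: 20 dB above -4 dBu, reduced 10:1 to 2 dB above → -2 dBu; +7 dB make-up → 5 dBu.
Stage 2: overshoot 17 dB → 17/20 = 0.85 dB → -11.15 dBu.
Stage 3: -11.15 dBu is at or below the -3 dBu threshold — no compression; output -11.15 dBu.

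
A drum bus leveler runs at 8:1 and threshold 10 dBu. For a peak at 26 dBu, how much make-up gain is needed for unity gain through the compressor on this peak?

14 dB

Overshoot 16 dB → 16/8 = 2 dB after compression, so the compressed level is 10 + 2 = 12 dBu.
Make-up = target − compressed = 26 − 12 = 14 dB.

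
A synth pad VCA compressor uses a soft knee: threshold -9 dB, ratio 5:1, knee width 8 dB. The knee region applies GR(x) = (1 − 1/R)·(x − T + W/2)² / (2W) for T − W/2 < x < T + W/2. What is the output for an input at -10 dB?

-10.45 dB

x − T + W/2 = -10 − (-9) + 4 = 3.
GR = (1 − 1/5) × 3² / 16 = 0.8 × 9 / 16 = 0.45 dB.
Output = -10 − 0.45 = -10.45 dB.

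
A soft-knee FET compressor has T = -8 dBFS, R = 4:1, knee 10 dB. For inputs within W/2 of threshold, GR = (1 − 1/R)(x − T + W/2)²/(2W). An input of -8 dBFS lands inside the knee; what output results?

x − T + W/2 = -8 − (-8) + 5 = 5.
GR = (1 − 1/4) × 5² / 20 = 0.75 × 25 / 20 = 0.9375 dB.
Output = -8 − 0.9375 = -8.9375 dBFS.

-8.9375 dBFS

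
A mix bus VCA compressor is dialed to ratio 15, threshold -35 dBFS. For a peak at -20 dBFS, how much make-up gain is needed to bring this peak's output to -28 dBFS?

6 dB

Without make-up, output = threshold + overshoot/15 = -35 + 1 = -34 dBFS.
Gap to target: 6 dB.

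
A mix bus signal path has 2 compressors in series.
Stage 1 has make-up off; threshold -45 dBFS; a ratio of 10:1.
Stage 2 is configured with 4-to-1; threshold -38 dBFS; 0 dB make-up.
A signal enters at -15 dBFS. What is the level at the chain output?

-42 dBFS

Stage 1: 30 dB above -45 dBFS, reduced 10:1 to 3 dB above → -42 dBFS.
Stage 2: -42 dBFS ≤ -38 dBFS, so stage 2 doesn't engage; output -42 dBFS.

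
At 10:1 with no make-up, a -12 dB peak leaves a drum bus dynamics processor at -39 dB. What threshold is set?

Gain reduction = -12 − (-39) = 27 dB; output overshoot = GR / (R − 1) = 27 / 9 = 3 dB.
Threshold = output − output overshoot = -39 − 3 = -42 dB.

-42 dB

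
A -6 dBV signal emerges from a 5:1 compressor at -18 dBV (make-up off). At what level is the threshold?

-21 dBV

Gain reduction = -6 − (-18) = 12 dB; output overshoot = GR / (R − 1) = 12 / 4 = 3 dB.
Threshold = output − output overshoot = -18 − 3 = -21 dBV.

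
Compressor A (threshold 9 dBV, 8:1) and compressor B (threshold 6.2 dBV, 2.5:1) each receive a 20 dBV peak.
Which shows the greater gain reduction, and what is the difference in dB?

A, by 1.345 dB

A: GR = 11 − 11/8 = 9.625 dB.
B: GR = 13.8 − 13.8/2.5 = 8.28 dB.
A applies 1.345 dB more gain reduction.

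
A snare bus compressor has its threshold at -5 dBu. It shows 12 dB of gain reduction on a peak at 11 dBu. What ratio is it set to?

4:1

Input overshoot = 11 − (-5) = 16 dB.
Output overshoot = 16 − 12 = 4 dB.
Ratio = input overshoot / output overshoot = 16 / 4 = 4.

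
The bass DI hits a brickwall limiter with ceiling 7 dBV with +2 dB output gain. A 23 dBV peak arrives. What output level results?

9 dBV

The limiter clamps the peak to its 7 dBV ceiling.
Output gain then adds 2 dB: 7 + 2 = 9 dBV.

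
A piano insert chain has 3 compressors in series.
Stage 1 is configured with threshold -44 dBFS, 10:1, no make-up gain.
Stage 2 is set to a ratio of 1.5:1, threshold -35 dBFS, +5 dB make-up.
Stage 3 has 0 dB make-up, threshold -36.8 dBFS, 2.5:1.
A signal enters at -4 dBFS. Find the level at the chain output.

Stage 1: overshoot 40 dB → 40/10 = 4 dB → -40 dBFS.
Stage 2: -40 dBFS is at or below the -35 dBFS threshold — no compression; make-up brings it to -35 dBFS.
Stage 3: overshoot 1.8 dB → 1.8/2.5 = 0.72 dB → -36.08 dBFS.

-36.08 dBFS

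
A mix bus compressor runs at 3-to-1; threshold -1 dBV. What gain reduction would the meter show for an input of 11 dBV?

8 dB

Overshoot = 11 − (-1) = 12 dB.
After 3:1 compression the overshoot becomes 12/3 = 4 dB.
GR = overshoot in − overshoot out = 12 − 4 = 8 dB.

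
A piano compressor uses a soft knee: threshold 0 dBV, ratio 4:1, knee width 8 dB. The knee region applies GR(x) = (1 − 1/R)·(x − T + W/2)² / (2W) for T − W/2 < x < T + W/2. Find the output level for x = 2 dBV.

x − T + W/2 = 2 − 0 + 4 = 6.
GR = (1 − 1/4) × 6² / 16 = 0.75 × 36 / 16 = 1.6875 dB.
Output = 2 − 1.6875 = 0.3125 dBV.

0.3125 dBV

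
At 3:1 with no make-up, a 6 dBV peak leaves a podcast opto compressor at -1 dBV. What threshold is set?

-4.5 dBV

Gain reduction = 6 − (-1) = 7 dB; output overshoot = GR / (R − 1) = 7 / 2 = 3.5 dB.
Threshold = output − output overshoot = -1 − 3.5 = -4.5 dBV.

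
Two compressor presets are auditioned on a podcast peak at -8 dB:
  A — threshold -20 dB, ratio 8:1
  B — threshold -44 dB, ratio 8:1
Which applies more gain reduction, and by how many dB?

B, by 21 dB

A: 12 dB over, compressed to 1.5 dB over, so 10.5 dB of GR.
B: 36 dB over, compressed to 4.5 dB over, so 31.5 dB of GR.
Difference: 21 dB in favour of B.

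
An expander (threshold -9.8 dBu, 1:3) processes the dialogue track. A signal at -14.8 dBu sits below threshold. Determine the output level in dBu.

Undershoot = (-9.8) − (-14.8) = 5 dB.
At 1:3, that expands to 15 dB under threshold.
Output = -9.8 − 15 = -24.8 dBu.

-24.8 dBu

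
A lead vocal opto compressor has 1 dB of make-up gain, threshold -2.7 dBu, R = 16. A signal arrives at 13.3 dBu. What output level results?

-0.7 dBu

The input is 16 dB above the -2.7 dBu threshold.
At 16:1 the overshoot is divided by 16, leaving 1 dB above threshold.
Output = -2.7 + 1 = -1.7 dBu; make-up adds 1 dB, giving -0.7 dBu.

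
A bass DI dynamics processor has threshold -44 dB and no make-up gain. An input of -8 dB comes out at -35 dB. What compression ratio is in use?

4:1

Input overshoot = -8 − (-44) = 36 dB; output overshoot = -35 − (-44) = 9 dB.
Ratio = 36 / 9 = 4.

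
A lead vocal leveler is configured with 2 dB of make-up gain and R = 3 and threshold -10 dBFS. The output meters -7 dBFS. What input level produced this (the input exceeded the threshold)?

Stripping the +2 dB make-up gives -9 dBFS at the gain stage.
The compressed level sits -9 − (-10) = 1 dB over threshold.
Input overshoot = R × output overshoot = 3 dB → input = -10 + 3 = -7 dBFS.

-7 dBFS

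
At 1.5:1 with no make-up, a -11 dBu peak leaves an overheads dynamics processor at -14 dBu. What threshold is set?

-20 dBu

Let T be the threshold. Output overshoot = (input overshoot)/R, so -14 − T = (-11 − T)/1.5.
1.5·(-14 − T) = -11 − T → 0.5·T = -21 − (-11) = -10.
T = -10/0.5 = -20 dBu.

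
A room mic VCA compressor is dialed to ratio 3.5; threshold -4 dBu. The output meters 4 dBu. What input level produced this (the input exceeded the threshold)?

Post-compression overshoot = 4 − (-4) = 8 dB.
Input overshoot = R × output overshoot = 28 dB → input = -4 + 28 = 24 dBu.

24 dBu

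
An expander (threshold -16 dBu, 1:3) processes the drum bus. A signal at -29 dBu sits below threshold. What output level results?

-55 dBu

Below threshold, a 1:3 expander applies gain = (3−1)×(T − x) of attenuation.
(3−1) × 13 = 26 dB, so output = -29 − 26 = -55 dBu.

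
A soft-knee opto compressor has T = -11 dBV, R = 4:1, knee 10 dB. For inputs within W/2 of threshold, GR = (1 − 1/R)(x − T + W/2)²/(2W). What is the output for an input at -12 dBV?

-12.6 dBV

x − T + W/2 = -12 − (-11) + 5 = 4.
GR = (1 − 1/4) × 4² / 20 = 0.75 × 16 / 20 = 0.6 dB.
Output = -12 − 0.6 = -12.6 dBV.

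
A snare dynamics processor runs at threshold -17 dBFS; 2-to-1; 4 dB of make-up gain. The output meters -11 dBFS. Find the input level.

Remove make-up: -11 − 4 = -15 dBFS.
Post-compression overshoot = -15 − (-17) = 2 dB.
Input overshoot = R × output overshoot = 4 dB → input = -17 + 4 = -13 dBFS.

-13 dBFS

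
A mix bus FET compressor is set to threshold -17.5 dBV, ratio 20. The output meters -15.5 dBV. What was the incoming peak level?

22.5 dBV

That's 2 dB above the -17.5 dBV threshold.
Undo the ratio: input overshoot = 2 × 20 = 40 dB, giving input = 22.5 dBV.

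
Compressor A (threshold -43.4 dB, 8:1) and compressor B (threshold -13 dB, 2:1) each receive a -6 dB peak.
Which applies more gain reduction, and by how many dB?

A, by 29.225 dB

A: 37.4 dB over, compressed to 4.675 dB over, so 32.725 dB of GR.
B: 7 dB over, compressed to 3.5 dB over, so 3.5 dB of GR.
A reduces 29.225 dB more.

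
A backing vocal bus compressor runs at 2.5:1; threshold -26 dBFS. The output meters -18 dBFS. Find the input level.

-6 dBFS

Post-compression overshoot = -18 − (-26) = 8 dB.
Input overshoot = R × output overshoot = 20 dB → input = -26 + 20 = -6 dBFS.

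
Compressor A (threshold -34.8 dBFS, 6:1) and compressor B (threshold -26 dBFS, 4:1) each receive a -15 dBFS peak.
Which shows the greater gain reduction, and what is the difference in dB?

A: 19.8 dB over, compressed to 3.3 dB over, so 16.5 dB of GR.
B: 11 dB over, compressed to 2.75 dB over, so 8.25 dB of GR.
Difference: 8.25 dB in favour of A.

A, by 8.25 dB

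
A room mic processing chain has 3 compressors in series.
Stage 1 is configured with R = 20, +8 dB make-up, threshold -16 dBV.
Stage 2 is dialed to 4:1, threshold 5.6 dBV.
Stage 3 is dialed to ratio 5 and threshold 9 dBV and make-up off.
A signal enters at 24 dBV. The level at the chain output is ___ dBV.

-6 dBV

Stage 1: 24 dBV is 40 dB over -16 dBV; at 20:1 that becomes 2 dB over, giving -14 dBV; +8 dB make-up → -6 dBV.
Stage 2: below threshold (-6 ≤ 5.6); passes unchanged; output -6 dBV.
Stage 3: below threshold (-6 ≤ 9); passes unchanged; output -6 dBV.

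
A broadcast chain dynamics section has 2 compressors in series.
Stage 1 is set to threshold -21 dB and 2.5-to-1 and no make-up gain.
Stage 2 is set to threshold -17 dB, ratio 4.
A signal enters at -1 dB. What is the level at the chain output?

Stage 1: overshoot 20 dB → 20/2.5 = 8 dB → -13 dB.
Stage 2: 4 dB above -17 dB, reduced 4:1 to 1 dB above → -16 dB.

-16 dB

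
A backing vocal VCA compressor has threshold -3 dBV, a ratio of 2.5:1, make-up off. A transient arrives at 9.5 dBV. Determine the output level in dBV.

2 dBV

The input is 12.5 dB above the -3 dBV threshold.
At 2.5:1 the overshoot is divided by 2.5, leaving 5 dB above threshold.
Output = -3 + 5 = 2 dBV.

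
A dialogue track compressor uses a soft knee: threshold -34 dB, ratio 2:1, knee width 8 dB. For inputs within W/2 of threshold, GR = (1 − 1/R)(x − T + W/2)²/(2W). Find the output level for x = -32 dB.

x − T + W/2 = -32 − (-34) + 4 = 6.
GR = (1 − 1/2) × 6² / 16 = 0.5 × 36 / 16 = 1.125 dB.
Output = -32 − 1.125 = -33.125 dB.

-33.125 dB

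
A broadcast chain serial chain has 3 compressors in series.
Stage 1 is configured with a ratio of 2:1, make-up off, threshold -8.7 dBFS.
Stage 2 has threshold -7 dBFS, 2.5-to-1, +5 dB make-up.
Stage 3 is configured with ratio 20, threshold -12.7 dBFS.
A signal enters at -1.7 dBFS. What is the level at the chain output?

Stage 1: overshoot 7 dB → 7/2 = 3.5 dB → -5.2 dBFS.
Stage 2: 1.8 dB above -7 dBFS, reduced 2.5:1 to 0.72 dB above → -6.28 dBFS; +5 dB make-up → -1.28 dBFS.
Stage 3: overshoot 11.42 dB → 11.42/20 = 0.571 dB → -12.129 dBFS.

-12.129 dBFS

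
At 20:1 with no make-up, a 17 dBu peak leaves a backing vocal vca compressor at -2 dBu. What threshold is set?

-3 dBu

Gain reduction = 17 − (-2) = 19 dB; output overshoot = GR / (R − 1) = 19 / 19 = 1 dB.
Threshold = output − output overshoot = -2 − 1 = -3 dBu.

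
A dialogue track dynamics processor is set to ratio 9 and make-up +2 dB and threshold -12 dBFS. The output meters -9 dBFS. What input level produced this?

-3 dBFS

Before make-up, the level was -9 − 2 = -11 dBFS.
That's 1 dB above the -12 dBFS threshold.
Undo the ratio: input overshoot = 1 × 9 = 9 dB, giving input = -3 dBFS.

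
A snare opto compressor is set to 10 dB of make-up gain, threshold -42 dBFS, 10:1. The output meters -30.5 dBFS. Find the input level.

Stripping the +10 dB make-up gives -40.5 dBFS at the gain stage.
The compressed level sits -40.5 − (-42) = 1.5 dB over threshold.
Input overshoot = R × output overshoot = 15 dB → input = -42 + 15 = -27 dBFS.

-27 dBFS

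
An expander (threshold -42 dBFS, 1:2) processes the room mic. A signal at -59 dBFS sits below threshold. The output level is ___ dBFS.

Undershoot = (-42) − (-59) = 17 dB.
At 1:2, that expands to 34 dB under threshold.
Output = -42 − 34 = -76 dBFS.

-76 dBFS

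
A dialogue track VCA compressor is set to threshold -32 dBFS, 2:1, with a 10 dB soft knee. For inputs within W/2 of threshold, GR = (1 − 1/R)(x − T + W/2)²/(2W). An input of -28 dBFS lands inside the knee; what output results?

x − T + W/2 = -28 − (-32) + 5 = 9.
GR = (1 − 1/2) × 9² / 20 = 0.5 × 81 / 20 = 2.025 dB.
Output = -28 − 2.025 = -30.025 dBFS.

-30.025 dBFS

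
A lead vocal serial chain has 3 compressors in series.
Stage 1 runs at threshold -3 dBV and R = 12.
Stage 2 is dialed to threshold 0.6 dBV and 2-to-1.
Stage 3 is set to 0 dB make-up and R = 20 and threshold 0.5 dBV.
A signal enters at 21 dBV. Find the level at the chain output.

-1 dBV

Stage 1: 24 dB above -3 dBV, reduced 12:1 to 2 dB above → -1 dBV.
Stage 2: -1 dBV is at or below the 0.6 dBV threshold — no compression; output -1 dBV.
Stage 3: -1 dBV ≤ 0.5 dBV, so stage 3 doesn't engage; output -1 dBV.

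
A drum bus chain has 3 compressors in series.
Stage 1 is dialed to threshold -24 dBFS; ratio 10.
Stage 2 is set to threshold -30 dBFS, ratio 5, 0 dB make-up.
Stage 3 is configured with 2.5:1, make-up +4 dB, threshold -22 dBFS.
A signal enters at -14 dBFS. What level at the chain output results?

-24.6 dBFS

Stage 1: overshoot 10 dB → 10/10 = 1 dB → -23 dBFS.
Stage 2: overshoot 7 dB → 7/5 = 1.4 dB → -28.6 dBFS.
Stage 3: -28.6 dBFS ≤ -22 dBFS, so stage 3 doesn't engage; make-up brings it to -24.6 dBFS.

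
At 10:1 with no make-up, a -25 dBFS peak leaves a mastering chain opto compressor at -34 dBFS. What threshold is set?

Input is 10 dB above T (since output overshoot × R = input overshoot: (-34 − T)·10 = -25 − T gives T = -35 dBFS).
Check: -35 + (-25 − (-35))/10 = -35 + 1 = -34 dBFS. ✓

-35 dBFS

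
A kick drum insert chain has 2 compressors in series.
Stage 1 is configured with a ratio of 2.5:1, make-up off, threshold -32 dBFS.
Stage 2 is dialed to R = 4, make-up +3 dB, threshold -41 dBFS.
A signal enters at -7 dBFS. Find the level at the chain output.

Stage 1: -7 dBFS is 25 dB over -32 dBFS; at 2.5:1 that becomes 10 dB over, giving -22 dBFS.
Stage 2: -22 dBFS is 19 dB over -41 dBFS; at 4:1 that becomes 4.75 dB over, giving -36.25 dBFS; +3 dB make-up → -33.25 dBFS.

-33.25 dBFS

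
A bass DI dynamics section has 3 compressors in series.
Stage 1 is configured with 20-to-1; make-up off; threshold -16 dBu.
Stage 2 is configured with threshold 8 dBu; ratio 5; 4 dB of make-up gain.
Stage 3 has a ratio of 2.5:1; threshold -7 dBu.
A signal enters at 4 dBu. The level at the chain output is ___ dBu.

-11 dBu

Stage 1: 20 dB above -16 dBu, reduced 20:1 to 1 dB above → -15 dBu.
Stage 2: -15 dBu is at or below the 8 dBu threshold — no compression; make-up brings it to -11 dBu.
Stage 3: -11 dBu ≤ -7 dBu, so stage 3 doesn't engage; output -11 dBu.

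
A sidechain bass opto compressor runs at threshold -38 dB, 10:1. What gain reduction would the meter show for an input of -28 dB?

9 dB

-28 dB exceeds the threshold by 10 dB.
After 10:1 compression the overshoot becomes 10/10 = 1 dB.
Gain reduction = 10 − 1 = 9 dB.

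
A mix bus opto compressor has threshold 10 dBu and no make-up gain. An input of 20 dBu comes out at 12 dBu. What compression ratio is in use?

5:1

Input overshoot = 20 − 10 = 10 dB; output overshoot = 12 − 10 = 2 dB.
Ratio = 10 / 2 = 5.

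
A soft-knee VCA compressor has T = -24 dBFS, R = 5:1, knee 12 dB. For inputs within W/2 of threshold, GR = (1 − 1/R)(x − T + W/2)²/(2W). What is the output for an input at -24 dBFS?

x − T + W/2 = -24 − (-24) + 6 = 6.
GR = (1 − 1/5) × 6² / 24 = 0.8 × 36 / 24 = 1.2 dB.
Output = -24 − 1.2 = -25.2 dBFS.

-25.2 dBFS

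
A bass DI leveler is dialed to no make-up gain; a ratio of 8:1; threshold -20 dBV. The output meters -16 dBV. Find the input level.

12 dBV

That's 4 dB above the -20 dBV threshold.
Before 8:1 compression the overshoot was 4 × 8 = 32 dB, so input = -20 + 32 = 12 dBV.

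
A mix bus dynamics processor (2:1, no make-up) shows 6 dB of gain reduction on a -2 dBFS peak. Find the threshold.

-14 dBFS

Let T be the threshold. Output overshoot = (input overshoot)/R, so -8 − T = (-2 − T)/2.
2·(-8 − T) = -2 − T → 1·T = -16 − (-2) = -14.
T = -14/1 = -14 dBFS.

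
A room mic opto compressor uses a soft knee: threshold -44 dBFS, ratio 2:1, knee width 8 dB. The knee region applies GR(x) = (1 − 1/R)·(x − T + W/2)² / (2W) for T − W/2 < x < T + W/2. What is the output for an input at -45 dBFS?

-45.28125 dBFS

x − T + W/2 = -45 − (-44) + 4 = 3.
GR = (1 − 1/2) × 3² / 16 = 0.5 × 9 / 16 = 0.28125 dB.
Output = -45 − 0.28125 = -45.28125 dBFS.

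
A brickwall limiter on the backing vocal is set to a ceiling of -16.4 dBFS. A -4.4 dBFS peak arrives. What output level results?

A brickwall limiter is an ∞:1 compressor: any input above the ceiling is clamped to -16.4 dBFS.

-16.4 dBFS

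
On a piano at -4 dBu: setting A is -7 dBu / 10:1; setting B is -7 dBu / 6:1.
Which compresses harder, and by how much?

A, by 0.2 dB

A: GR = 3 − 3/10 = 2.7 dB.
B: GR = 3 − 3/6 = 2.5 dB.
A applies 0.2 dB more gain reduction.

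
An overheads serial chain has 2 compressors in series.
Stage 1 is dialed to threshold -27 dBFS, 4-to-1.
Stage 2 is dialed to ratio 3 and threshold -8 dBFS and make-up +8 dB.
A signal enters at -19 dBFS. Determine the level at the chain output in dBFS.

-17 dBFS

Stage 1: overshoot 8 dB → 8/4 = 2 dB → -25 dBFS.
Stage 2: below threshold (-25 ≤ -8); passes unchanged; make-up brings it to -17 dBFS.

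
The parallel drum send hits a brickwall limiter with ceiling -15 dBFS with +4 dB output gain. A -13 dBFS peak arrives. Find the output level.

-11 dBFS

The limiter clamps the peak to its -15 dBFS ceiling.
Output gain then adds 4 dB: -15 + 4 = -11 dBFS.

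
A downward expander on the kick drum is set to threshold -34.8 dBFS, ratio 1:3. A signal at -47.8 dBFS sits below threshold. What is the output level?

-73.8 dBFS

Below threshold, a 1:3 expander applies gain = (3−1)×(T − x) of attenuation.
(3−1) × 13 = 26 dB, so output = -47.8 − 26 = -73.8 dBFS.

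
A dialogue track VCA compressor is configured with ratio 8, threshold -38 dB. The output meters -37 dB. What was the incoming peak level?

That's 1 dB above the -38 dB threshold.
Input overshoot = R × output overshoot = 8 dB → input = -38 + 8 = -30 dB.

-30 dB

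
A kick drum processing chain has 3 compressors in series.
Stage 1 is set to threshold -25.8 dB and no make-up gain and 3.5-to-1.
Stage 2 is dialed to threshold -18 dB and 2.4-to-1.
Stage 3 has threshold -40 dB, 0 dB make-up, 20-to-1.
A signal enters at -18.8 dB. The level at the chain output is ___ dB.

Stage 1: -18.8 dB is 7 dB over -25.8 dB; at 3.5:1 that becomes 2 dB over, giving -23.8 dB.
Stage 2: below threshold (-23.8 ≤ -18); passes unchanged; output -23.8 dB.
Stage 3: -23.8 dB is 16.2 dB over -40 dB; at 20:1 that becomes 0.81 dB over, giving -39.19 dB.

-39.19 dB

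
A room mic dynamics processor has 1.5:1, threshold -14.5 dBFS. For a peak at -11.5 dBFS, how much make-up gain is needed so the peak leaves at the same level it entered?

Without make-up, output = threshold + overshoot/1.5 = -14.5 + 2 = -12.5 dBFS.
Gap to target: 1 dB.

1 dB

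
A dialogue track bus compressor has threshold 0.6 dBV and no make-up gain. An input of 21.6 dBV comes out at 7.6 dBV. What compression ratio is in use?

3:1

Input overshoot = 21.6 − 0.6 = 21 dB; output overshoot = 7.6 − 0.6 = 7 dB.
Ratio = 21 / 7 = 3.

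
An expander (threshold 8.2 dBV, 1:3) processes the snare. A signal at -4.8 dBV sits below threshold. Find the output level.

-30.8 dBV

Below threshold, a 1:3 expander applies gain = (3−1)×(T − x) of attenuation.
(3−1) × 13 = 26 dB, so output = -4.8 − 26 = -30.8 dBV.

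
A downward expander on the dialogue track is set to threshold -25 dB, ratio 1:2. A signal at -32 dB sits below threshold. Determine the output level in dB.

-39 dB

Below threshold, a 1:2 expander applies gain = (2−1)×(T − x) of attenuation.
(2−1) × 7 = 7 dB, so output = -32 − 7 = -39 dB.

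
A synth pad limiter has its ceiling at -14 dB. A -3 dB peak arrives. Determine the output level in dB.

The limiter clamps the peak to its -14 dB ceiling.

-14 dB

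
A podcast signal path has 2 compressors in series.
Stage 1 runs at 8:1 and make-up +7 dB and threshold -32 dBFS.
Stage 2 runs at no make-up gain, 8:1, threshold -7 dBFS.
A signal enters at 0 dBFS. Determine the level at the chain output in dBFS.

Stage 1: 32 dB above -32 dBFS, reduced 8:1 to 4 dB above → -28 dBFS; +7 dB make-up → -21 dBFS.
Stage 2: below threshold (-21 ≤ -7); passes unchanged; output -21 dBFS.

-21 dBFS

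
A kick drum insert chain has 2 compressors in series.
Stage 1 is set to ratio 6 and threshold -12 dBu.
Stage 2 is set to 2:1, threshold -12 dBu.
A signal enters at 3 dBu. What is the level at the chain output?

-10.75 dBu

Stage 1: 3 dBu is 15 dB over -12 dBu; at 6:1 that becomes 2.5 dB over, giving -9.5 dBu.
Stage 2: 2.5 dB above -12 dBu, reduced 2:1 to 1.25 dB above → -10.75 dBu.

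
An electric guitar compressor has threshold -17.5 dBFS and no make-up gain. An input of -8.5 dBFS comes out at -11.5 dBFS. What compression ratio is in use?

Input overshoot = -8.5 − (-17.5) = 9 dB; output overshoot = -11.5 − (-17.5) = 6 dB.
Ratio = 9 / 6 = 1.5.

1.5:1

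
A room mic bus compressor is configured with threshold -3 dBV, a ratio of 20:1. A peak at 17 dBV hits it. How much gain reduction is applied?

17 dBV exceeds the threshold by 20 dB.
At 20:1, output sits 20/20 = 1 dB above threshold.
Gain reduction = 20 − 1 = 19 dB.

19 dB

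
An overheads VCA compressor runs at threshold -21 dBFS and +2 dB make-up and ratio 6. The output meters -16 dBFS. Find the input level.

Remove make-up: -16 − 2 = -18 dBFS.
Post-compression overshoot = -18 − (-21) = 3 dB.
Input overshoot = R × output overshoot = 18 dB → input = -21 + 18 = -3 dBFS.

-3 dBFS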